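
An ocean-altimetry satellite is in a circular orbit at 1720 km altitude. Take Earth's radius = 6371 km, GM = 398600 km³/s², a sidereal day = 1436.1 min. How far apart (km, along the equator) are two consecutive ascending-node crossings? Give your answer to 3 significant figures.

Semi-major axis a = 6371 + 1720 = 8091 km. Period T = 2π√(a³/μ) = 2π√(8091³/398600) = 7242.9 s = 120.72 min.
During one orbit Earth rotates (7242.9 / 86166) × 360° = 30.26°.
At the equator that is 30.26° × (2π·6371/360) km/° = 30.26 × 111.2 = 3365 km.

3360 km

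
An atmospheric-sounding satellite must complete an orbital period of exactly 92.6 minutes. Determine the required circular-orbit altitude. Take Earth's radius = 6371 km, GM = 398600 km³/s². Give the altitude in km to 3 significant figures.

409 km

T = 92.6 min = 5556.0 s.
From T = 2π√(a³/μ): a = (μ T²/4π²)^(1/3) = (398600 × 5556.0² / 4π²)^(1/3) = 6780 km.
Altitude h = a − R = 6780 − 6371 = 409 km.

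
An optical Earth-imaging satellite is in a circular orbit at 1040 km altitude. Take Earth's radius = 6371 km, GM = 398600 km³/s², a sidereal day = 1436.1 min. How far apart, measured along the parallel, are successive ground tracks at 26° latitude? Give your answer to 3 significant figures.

Semi-major axis a = 6371 + 1040 = 7411 km. Period T = 2π√(a³/μ) = 2π√(7411³/398600) = 6349.3 s = 105.82 min.
Node shift per orbit = (6349.3/86166) × 360° = 26.53°.
Equatorial spacing = 26.53 × 111.2 km/° = 2950 km.
At 26° latitude, spacing = 2950 × cos(26°) = 2651 km.

2650 km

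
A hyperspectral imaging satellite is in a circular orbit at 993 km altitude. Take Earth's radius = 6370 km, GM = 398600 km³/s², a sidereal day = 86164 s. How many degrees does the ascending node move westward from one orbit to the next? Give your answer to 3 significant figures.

26.3°

Semi-major axis a = 6370 + 993 = 7363 km. Period T = 2π√(a³/μ) = 2π√(7363³/398600) = 6287.7 s = 104.80 min.
During one orbit Earth rotates (6287.7 / 86164) × 360° = 26.27°.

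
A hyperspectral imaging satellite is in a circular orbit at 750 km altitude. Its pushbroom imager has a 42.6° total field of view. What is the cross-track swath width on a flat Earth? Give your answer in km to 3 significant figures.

Half-angle = 42.6°/2 = 21.3°.
Swath width ≈ 2h·tan(θ/2) = 2 × 750 × tan(21.3°) = 584.8 km.

585 km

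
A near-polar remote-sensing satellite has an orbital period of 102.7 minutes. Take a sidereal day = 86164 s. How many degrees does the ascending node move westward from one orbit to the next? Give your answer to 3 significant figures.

T = 102.7 min = 6162.0 s.
During one orbit Earth rotates (6162.0 / 86164) × 360° = 25.75°.

25.7°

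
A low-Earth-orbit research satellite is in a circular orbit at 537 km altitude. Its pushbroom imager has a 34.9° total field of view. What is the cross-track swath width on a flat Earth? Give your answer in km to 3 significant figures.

Half-angle = 34.9°/2 = 17.45°.
Swath width ≈ 2h·tan(θ/2) = 2 × 537 × tan(17.45°) = 337.6 km.

338 km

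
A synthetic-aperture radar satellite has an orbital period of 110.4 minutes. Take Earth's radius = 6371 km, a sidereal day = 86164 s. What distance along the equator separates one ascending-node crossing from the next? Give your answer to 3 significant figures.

T = 110.4 min = 6624.0 s.
During one orbit Earth rotates (6624.0 / 86164) × 360° = 27.68°.
At the equator that is 27.68° × (2π·6371/360) km/° = 27.68 × 111.2 = 3077 km.

3080 km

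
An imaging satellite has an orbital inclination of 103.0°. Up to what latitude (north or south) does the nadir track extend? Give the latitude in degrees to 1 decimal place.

Retrograde orbit: the ground track reaches ±(180° − i) = ±(180 − 103.0) = ±77.0°.

77.0°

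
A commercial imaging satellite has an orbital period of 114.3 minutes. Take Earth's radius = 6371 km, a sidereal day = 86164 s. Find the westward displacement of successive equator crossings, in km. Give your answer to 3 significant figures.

T = 114.3 min = 6858.0 s.
During one orbit Earth rotates (6858.0 / 86164) × 360° = 28.65°.
At the equator that is 28.65° × (2π·6371/360) km/° = 28.65 × 111.2 = 3186 km.

3190 km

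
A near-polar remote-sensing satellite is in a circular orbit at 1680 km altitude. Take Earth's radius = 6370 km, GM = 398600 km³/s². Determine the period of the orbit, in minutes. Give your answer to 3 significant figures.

120 min

Semi-major axis a = 6370 + 1680 = 8050 km. Period T = 2π√(a³/μ) = 2π√(8050³/398600) = 7187.9 s = 119.80 min.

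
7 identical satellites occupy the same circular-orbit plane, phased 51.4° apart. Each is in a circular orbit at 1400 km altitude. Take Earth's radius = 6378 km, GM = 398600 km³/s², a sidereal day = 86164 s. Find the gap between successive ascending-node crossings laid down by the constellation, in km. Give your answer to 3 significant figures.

454 km

Semi-major axis a = 6378 + 1400 = 7778 km. Period T = 2π√(a³/μ) = 2π√(7778³/398600) = 6826.7 s = 113.78 min.
Single-satellite node shift = (6826.7/86164) × 360° = 28.52°.
With 7 satellites evenly phased, successive equator crossings are 28.52/7 = 4.075° apart.
That is 4.075 × 111.3 = 454 km at the equator.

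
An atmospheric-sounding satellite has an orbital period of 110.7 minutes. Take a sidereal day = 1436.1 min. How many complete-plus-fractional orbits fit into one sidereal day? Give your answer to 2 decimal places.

T = 110.7 min = 6642.0 s.
Orbits per sidereal day = 86166 / 6642.0 = 12.973.

12.97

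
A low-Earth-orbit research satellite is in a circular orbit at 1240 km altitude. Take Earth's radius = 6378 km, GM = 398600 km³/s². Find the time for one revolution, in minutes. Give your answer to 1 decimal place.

110.3 min

Semi-major axis a = 6378 + 1240 = 7618 km. Period T = 2π√(a³/μ) = 2π√(7618³/398600) = 6617.2 s = 110.29 min.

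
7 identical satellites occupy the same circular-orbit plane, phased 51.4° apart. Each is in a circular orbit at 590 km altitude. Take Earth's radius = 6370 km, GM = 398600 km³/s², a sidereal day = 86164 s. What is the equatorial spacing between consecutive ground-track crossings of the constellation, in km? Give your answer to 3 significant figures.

Semi-major axis a = 6370 + 590 = 6960 km. Period T = 2π√(a³/μ) = 2π√(6960³/398600) = 5778.6 s = 96.31 min.
Single-satellite node shift = (5778.6/86164) × 360° = 24.14°.
With 7 satellites evenly phased, successive equator crossings are 24.14/7 = 3.449° apart.
That is 3.449 × 111.2 = 383 km at the equator.

383 km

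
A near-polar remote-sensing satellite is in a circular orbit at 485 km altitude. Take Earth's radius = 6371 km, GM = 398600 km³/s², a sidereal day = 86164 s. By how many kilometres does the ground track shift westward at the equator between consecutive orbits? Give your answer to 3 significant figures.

2620 km

Semi-major axis a = 6371 + 485 = 6856 km. Period T = 2π√(a³/μ) = 2π√(6856³/398600) = 5649.6 s = 94.16 min.
During one orbit Earth rotates (5649.6 / 86164) × 360° = 23.60°.
At the equator that is 23.60° × (2π·6371/360) km/° = 23.60 × 111.2 = 2625 km.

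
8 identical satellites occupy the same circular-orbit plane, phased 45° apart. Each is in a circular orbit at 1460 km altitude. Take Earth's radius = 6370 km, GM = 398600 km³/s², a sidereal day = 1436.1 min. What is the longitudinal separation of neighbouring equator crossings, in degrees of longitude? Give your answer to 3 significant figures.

3.60°

Semi-major axis a = 6370 + 1460 = 7830 km. Period T = 2π√(a³/μ) = 2π√(7830³/398600) = 6895.3 s = 114.92 min.
Single-satellite node shift = (6895.3/86166) × 360° = 28.81°.
With 8 satellites evenly phased, successive equator crossings are 28.81/8 = 3.601° apart.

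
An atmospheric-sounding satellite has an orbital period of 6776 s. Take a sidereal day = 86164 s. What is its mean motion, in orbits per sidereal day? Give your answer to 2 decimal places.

Orbits per sidereal day = 86164 / 6776.0 = 12.716.

12.72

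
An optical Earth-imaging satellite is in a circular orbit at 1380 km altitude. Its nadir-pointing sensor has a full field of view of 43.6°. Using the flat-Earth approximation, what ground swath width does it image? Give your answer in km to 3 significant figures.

1100 km

Half-angle = 43.6°/2 = 21.8°.
Swath width ≈ 2h·tan(θ/2) = 2 × 1380 × tan(21.8°) = 1103.9 km.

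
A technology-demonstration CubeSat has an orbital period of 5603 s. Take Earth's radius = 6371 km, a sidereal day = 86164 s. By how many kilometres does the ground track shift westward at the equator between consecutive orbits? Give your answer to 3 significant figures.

During one orbit Earth rotates (5603.0 / 86164) × 360° = 23.41°.
At the equator that is 23.41° × (2π·6371/360) km/° = 23.41 × 111.2 = 2603 km.

2600 km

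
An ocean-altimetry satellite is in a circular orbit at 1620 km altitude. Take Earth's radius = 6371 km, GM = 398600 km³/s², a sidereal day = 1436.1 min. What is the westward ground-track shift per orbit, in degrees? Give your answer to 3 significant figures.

Semi-major axis a = 6371 + 1620 = 7991 km. Period T = 2π√(a³/μ) = 2π√(7991³/398600) = 7109.1 s = 118.48 min.
During one orbit Earth rotates (7109.1 / 86166) × 360° = 29.70°.

29.7°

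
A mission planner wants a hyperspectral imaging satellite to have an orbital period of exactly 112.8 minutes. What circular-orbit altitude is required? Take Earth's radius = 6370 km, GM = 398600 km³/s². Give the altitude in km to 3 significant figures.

1360 km

T = 112.8 min = 6768.0 s.
From T = 2π√(a³/μ): a = (μ T²/4π²)^(1/3) = (398600 × 6768.0² / 4π²)^(1/3) = 7733 km.
Altitude h = a − R = 7733 − 6370 = 1363 km.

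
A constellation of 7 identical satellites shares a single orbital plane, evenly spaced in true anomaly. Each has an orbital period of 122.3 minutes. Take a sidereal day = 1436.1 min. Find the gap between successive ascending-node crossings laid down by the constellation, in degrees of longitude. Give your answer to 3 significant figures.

4.38°

T = 122.3 min = 7338.0 s.
Single-satellite node shift = (7338.0/86166) × 360° = 30.66°.
With 7 satellites evenly phased, successive equator crossings are 30.66/7 = 4.380° apart.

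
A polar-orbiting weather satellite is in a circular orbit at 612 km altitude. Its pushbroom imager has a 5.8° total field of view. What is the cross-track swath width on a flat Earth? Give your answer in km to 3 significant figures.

62.0 km

Half-angle = 5.8°/2 = 2.9°.
Swath width ≈ 2h·tan(θ/2) = 2 × 612 × tan(2.9°) = 62.0 km.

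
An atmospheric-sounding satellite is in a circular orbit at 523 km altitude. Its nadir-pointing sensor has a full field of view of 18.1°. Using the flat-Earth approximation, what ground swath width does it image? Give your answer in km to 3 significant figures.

167 km

Half-angle = 18.1°/2 = 9.05°.
Swath width ≈ 2h·tan(θ/2) = 2 × 523 × tan(9.05°) = 166.6 km.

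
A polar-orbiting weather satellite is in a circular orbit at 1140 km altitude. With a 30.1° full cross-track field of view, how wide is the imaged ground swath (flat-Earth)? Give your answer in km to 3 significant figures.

Half-angle = 30.1°/2 = 15.05°.
Swath width ≈ 2h·tan(θ/2) = 2 × 1140 × tan(15.05°) = 613.1 km.

613 km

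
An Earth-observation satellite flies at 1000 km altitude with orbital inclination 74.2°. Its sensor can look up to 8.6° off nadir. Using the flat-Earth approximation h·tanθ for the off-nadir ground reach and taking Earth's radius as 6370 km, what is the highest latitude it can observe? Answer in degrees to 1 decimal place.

For a prograde orbit the ground track reaches latitude ±i = ±74.2°.
Sensor half-swath on the ground ≈ 1000·tan(8.6°) = 151 km = 1.36° of latitude.
Maximum observable latitude ≈ 74.2 + 1.36 = 75.6°.

75.6°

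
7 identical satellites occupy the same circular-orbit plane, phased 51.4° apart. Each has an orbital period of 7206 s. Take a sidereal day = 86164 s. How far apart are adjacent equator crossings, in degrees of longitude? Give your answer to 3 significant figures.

Single-satellite node shift = (7206.0/86164) × 360° = 30.11°.
With 7 satellites evenly phased, successive equator crossings are 30.11/7 = 4.301° apart.

4.30°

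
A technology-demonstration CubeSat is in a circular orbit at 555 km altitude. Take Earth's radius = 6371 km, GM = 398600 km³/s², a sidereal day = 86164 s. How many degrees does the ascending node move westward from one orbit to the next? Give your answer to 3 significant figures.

24.0°

Semi-major axis a = 6371 + 555 = 6926 km. Period T = 2π√(a³/μ) = 2π√(6926³/398600) = 5736.3 s = 95.61 min.
During one orbit Earth rotates (5736.3 / 86164) × 360° = 23.97°.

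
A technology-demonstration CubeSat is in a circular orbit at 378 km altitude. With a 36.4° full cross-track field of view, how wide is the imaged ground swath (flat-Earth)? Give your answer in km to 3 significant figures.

Half-angle = 36.4°/2 = 18.2°.
Swath width ≈ 2h·tan(θ/2) = 2 × 378 × tan(18.2°) = 248.6 km.

249 km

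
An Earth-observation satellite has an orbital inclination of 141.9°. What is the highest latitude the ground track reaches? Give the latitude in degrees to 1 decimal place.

Retrograde orbit: the ground track reaches ±(180° − i) = ±(180 − 141.9) = ±38.1°.

38.1°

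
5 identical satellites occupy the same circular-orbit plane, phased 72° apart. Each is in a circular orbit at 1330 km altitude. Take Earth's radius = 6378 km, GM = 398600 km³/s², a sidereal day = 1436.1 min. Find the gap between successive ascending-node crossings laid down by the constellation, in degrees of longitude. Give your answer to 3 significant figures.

5.63°

Semi-major axis a = 6378 + 1330 = 7708 km. Period T = 2π√(a³/μ) = 2π√(7708³/398600) = 6734.8 s = 112.25 min.
Single-satellite node shift = (6734.8/86166) × 360° = 28.14°.
With 5 satellites evenly phased, successive equator crossings are 28.14/5 = 5.628° apart.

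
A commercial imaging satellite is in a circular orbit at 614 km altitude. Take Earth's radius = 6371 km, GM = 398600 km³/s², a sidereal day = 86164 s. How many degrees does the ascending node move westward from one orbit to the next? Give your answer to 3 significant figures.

24.3°

Semi-major axis a = 6371 + 614 = 6985 km. Period T = 2π√(a³/μ) = 2π√(6985³/398600) = 5809.8 s = 96.83 min.
During one orbit Earth rotates (5809.8 / 86164) × 360° = 24.27°.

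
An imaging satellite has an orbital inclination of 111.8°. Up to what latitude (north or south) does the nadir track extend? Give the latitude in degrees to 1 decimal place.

68.2°

Retrograde orbit: the ground track reaches ±(180° − i) = ±(180 − 111.8) = ±68.2°.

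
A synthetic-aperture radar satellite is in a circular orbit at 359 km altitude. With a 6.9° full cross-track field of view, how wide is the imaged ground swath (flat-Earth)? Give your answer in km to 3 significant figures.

43.3 km

Half-angle = 6.9°/2 = 3.45°.
Swath width ≈ 2h·tan(θ/2) = 2 × 359 × tan(3.45°) = 43.3 km.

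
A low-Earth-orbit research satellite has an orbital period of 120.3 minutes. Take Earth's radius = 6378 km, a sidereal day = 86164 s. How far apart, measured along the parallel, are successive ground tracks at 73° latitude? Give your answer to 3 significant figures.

T = 120.3 min = 7218.0 s.
Node shift per orbit = (7218.0/86164) × 360° = 30.16°.
Equatorial spacing = 30.16 × 111.3 km/° = 3357 km.
At 73° latitude, spacing = 3357 × cos(73°) = 982 km.

982 km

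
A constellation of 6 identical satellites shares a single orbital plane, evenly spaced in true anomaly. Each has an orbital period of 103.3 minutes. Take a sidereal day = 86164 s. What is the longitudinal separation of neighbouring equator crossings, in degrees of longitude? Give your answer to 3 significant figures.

4.32°

T = 103.3 min = 6198.0 s.
Single-satellite node shift = (6198.0/86164) × 360° = 25.90°.
With 6 satellites evenly phased, successive equator crossings are 25.90/6 = 4.316° apart.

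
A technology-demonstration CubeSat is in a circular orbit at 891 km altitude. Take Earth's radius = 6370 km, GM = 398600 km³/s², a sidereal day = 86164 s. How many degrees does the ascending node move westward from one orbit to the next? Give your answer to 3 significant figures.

25.7°

Semi-major axis a = 6370 + 891 = 7261 km. Period T = 2π√(a³/μ) = 2π√(7261³/398600) = 6157.5 s = 102.63 min.
During one orbit Earth rotates (6157.5 / 86164) × 360° = 25.73°.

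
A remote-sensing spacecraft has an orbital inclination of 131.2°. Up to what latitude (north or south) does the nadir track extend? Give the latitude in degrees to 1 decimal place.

Retrograde orbit: the ground track reaches ±(180° − i) = ±(180 − 131.2) = ±48.8°.

48.8°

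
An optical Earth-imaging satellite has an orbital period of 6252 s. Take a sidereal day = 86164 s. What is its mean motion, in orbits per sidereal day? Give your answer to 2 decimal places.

Orbits per sidereal day = 86164 / 6252.0 = 13.782.

13.78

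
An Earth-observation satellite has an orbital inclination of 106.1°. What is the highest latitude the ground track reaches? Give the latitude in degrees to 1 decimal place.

Retrograde orbit: the ground track reaches ±(180° − i) = ±(180 − 106.1) = ±73.9°.

73.9°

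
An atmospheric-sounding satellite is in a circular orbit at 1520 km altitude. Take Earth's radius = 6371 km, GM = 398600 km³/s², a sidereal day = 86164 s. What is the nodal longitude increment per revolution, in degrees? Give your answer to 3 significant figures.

Semi-major axis a = 6371 + 1520 = 7891 km. Period T = 2π√(a³/μ) = 2π√(7891³/398600) = 6976.0 s = 116.27 min.
During one orbit Earth rotates (6976.0 / 86164) × 360° = 29.15°.

29.1°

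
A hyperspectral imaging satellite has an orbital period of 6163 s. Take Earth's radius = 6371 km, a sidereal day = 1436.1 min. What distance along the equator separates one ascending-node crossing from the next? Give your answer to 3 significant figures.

2860 km

During one orbit Earth rotates (6163.0 / 86166) × 360° = 25.75°.
At the equator that is 25.75° × (2π·6371/360) km/° = 25.75 × 111.2 = 2863 km.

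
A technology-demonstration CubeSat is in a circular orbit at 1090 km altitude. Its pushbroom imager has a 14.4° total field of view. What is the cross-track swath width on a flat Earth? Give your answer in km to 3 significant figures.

Half-angle = 14.4°/2 = 7.2°.
Swath width ≈ 2h·tan(θ/2) = 2 × 1090 × tan(7.2°) = 275.4 km.

275 km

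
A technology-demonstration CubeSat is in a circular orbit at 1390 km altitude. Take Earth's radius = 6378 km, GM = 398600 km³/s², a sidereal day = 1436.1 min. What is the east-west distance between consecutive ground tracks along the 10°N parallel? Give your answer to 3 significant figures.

Semi-major axis a = 6378 + 1390 = 7768 km. Period T = 2π√(a³/μ) = 2π√(7768³/398600) = 6813.6 s = 113.56 min.
Node shift per orbit = (6813.6/86166) × 360° = 28.47°.
Equatorial spacing = 28.47 × 111.3 km/° = 3169 km.
At 10° latitude, spacing = 3169 × cos(10°) = 3121 km.

3120 km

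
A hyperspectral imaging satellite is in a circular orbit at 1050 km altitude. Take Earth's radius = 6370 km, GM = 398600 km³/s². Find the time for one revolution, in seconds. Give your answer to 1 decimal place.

6360.9 seconds

Semi-major axis a = 6370 + 1050 = 7420 km. Period T = 2π√(a³/μ) = 2π√(7420³/398600) = 6360.9 s = 106.01 min.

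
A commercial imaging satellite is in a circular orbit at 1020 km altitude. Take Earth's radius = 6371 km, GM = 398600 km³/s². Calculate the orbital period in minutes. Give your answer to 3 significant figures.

Semi-major axis a = 6371 + 1020 = 7391 km. Period T = 2π√(a³/μ) = 2π√(7391³/398600) = 6323.6 s = 105.39 min.

105 min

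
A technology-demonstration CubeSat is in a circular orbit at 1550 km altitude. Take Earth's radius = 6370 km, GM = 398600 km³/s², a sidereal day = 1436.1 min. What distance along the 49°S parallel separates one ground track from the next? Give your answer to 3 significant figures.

2140 km

Semi-major axis a = 6370 + 1550 = 7920 km. Period T = 2π√(a³/μ) = 2π√(7920³/398600) = 7014.5 s = 116.91 min.
Node shift per orbit = (7014.5/86166) × 360° = 29.31°.
Equatorial spacing = 29.31 × 111.2 km/° = 3258 km.
At 49° latitude, spacing = 3258 × cos(49°) = 2138 km.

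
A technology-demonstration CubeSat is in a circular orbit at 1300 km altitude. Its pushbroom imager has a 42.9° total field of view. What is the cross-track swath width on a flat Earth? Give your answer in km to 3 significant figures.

Half-angle = 42.9°/2 = 21.45°.
Swath width ≈ 2h·tan(θ/2) = 2 × 1300 × tan(21.45°) = 1021.5 km.

1020 km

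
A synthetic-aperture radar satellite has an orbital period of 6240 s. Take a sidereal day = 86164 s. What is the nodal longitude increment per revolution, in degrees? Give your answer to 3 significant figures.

During one orbit Earth rotates (6240.0 / 86164) × 360° = 26.07°.

26.1°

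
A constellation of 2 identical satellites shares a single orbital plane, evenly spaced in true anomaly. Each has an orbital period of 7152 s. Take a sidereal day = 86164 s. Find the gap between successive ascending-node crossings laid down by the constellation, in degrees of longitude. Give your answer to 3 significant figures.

14.9°

Single-satellite node shift = (7152.0/86164) × 360° = 29.88°.
With 2 satellites evenly phased, successive equator crossings are 29.88/2 = 14.941° apart.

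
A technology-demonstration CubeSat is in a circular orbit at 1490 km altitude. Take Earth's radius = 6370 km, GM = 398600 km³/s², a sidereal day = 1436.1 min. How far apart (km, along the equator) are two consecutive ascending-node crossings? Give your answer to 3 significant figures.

3220 km

Semi-major axis a = 6370 + 1490 = 7860 km. Period T = 2π√(a³/μ) = 2π√(7860³/398600) = 6935.0 s = 115.58 min.
During one orbit Earth rotates (6935.0 / 86166) × 360° = 28.97°.
At the equator that is 28.97° × (2π·6370/360) km/° = 28.97 × 111.2 = 3221 km.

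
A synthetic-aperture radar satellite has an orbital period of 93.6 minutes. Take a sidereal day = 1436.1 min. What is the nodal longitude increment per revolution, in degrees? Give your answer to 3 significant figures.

23.5°

T = 93.6 min = 5616.0 s.
During one orbit Earth rotates (5616.0 / 86166) × 360° = 23.46°.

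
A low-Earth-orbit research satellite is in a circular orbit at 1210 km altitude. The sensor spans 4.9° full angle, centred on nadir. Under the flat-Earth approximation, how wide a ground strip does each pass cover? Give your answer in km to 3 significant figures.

104 km

Half-angle = 4.9°/2 = 2.45°.
Swath width ≈ 2h·tan(θ/2) = 2 × 1210 × tan(2.45°) = 103.5 km.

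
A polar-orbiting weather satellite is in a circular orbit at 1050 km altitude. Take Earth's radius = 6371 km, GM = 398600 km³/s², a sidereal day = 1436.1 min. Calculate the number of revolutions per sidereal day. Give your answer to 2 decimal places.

Semi-major axis a = 6371 + 1050 = 7421 km. Period T = 2π√(a³/μ) = 2π√(7421³/398600) = 6362.2 s = 106.04 min.
Orbits per sidereal day = 86166 / 6362.2 = 13.544.

13.54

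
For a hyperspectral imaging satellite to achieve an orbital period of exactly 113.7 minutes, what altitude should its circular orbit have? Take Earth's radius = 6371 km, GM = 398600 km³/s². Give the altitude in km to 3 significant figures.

1400 km

T = 113.7 min = 6822.0 s.
From T = 2π√(a³/μ): a = (μ T²/4π²)^(1/3) = (398600 × 6822.0² / 4π²)^(1/3) = 7774 km.
Altitude h = a − R = 7774 − 6371 = 1403 km.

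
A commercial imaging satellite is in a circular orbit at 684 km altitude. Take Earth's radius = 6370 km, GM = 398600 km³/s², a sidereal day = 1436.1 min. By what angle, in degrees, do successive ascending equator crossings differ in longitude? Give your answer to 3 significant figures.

24.6°

Semi-major axis a = 6370 + 684 = 7054 km. Period T = 2π√(a³/μ) = 2π√(7054³/398600) = 5896.1 s = 98.27 min.
During one orbit Earth rotates (5896.1 / 86166) × 360° = 24.63°.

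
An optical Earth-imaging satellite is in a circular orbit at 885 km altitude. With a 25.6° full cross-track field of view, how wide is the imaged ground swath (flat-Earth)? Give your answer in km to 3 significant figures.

Half-angle = 25.6°/2 = 12.8°.
Swath width ≈ 2h·tan(θ/2) = 2 × 885 × tan(12.8°) = 402.1 km.

402 km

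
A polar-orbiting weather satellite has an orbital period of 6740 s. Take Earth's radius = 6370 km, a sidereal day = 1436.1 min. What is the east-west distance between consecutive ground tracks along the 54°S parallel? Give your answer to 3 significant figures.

1840 km

Node shift per orbit = (6740.0/86166) × 360° = 28.16°.
Equatorial spacing = 28.16 × 111.2 km/° = 3131 km.
At 54° latitude, spacing = 3131 × cos(54°) = 1840 km.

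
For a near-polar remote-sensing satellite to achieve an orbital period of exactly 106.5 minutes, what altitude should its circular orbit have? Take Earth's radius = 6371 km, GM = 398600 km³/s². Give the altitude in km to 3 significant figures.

T = 106.5 min = 6390.0 s.
From T = 2π√(a³/μ): a = (μ T²/4π²)^(1/3) = (398600 × 6390.0² / 4π²)^(1/3) = 7443 km.
Altitude h = a − R = 7443 − 6371 = 1072 km.

1070 km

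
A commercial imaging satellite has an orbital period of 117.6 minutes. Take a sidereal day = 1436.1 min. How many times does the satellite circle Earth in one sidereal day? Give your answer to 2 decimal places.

12.21

T = 117.6 min = 7056.0 s.
Orbits per sidereal day = 86166 / 7056.0 = 12.212.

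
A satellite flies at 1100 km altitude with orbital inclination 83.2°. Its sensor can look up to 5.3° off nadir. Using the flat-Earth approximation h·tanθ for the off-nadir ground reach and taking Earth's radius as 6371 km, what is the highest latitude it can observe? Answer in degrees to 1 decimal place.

For a prograde orbit the ground track reaches latitude ±i = ±83.2°.
Sensor half-swath on the ground ≈ 1100·tan(5.3°) = 102 km = 0.92° of latitude.
Maximum observable latitude ≈ 83.2 + 0.92 = 84.1°.

84.1°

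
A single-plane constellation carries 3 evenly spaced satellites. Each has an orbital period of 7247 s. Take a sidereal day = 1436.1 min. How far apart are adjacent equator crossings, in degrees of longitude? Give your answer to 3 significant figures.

Single-satellite node shift = (7247.0/86166) × 360° = 30.28°.
With 3 satellites evenly phased, successive equator crossings are 30.28/3 = 10.093° apart.

10.1°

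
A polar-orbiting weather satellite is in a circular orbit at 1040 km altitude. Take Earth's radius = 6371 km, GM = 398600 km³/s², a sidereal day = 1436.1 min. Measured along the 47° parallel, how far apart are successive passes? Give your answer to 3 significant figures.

Semi-major axis a = 6371 + 1040 = 7411 km. Period T = 2π√(a³/μ) = 2π√(7411³/398600) = 6349.3 s = 105.82 min.
Node shift per orbit = (6349.3/86166) × 360° = 26.53°.
Equatorial spacing = 26.53 × 111.2 km/° = 2950 km.
At 47° latitude, spacing = 2950 × cos(47°) = 2012 km.

2010 km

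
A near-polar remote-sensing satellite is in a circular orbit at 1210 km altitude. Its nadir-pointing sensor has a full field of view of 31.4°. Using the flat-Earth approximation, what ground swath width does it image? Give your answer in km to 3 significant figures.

680 km

Half-angle = 31.4°/2 = 15.7°.
Swath width ≈ 2h·tan(θ/2) = 2 × 1210 × tan(15.7°) = 680.2 km.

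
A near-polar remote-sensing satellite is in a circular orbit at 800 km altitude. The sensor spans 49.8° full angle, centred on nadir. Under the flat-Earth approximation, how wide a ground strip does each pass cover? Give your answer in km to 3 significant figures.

Half-angle = 49.8°/2 = 24.9°.
Swath width ≈ 2h·tan(θ/2) = 2 × 800 × tan(24.9°) = 742.7 km.

743 km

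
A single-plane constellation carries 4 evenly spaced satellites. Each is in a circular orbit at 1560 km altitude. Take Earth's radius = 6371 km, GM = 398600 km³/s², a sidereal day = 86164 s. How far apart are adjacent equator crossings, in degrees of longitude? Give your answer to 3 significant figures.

Semi-major axis a = 6371 + 1560 = 7931 km. Period T = 2π√(a³/μ) = 2π√(7931³/398600) = 7029.2 s = 117.15 min.
Single-satellite node shift = (7029.2/86164) × 360° = 29.37°.
With 4 satellites evenly phased, successive equator crossings are 29.37/4 = 7.342° apart.

7.34°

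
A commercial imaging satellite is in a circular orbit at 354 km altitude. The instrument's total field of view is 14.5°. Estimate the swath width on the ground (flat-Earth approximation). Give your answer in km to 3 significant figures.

Half-angle = 14.5°/2 = 7.25°.
Swath width ≈ 2h·tan(θ/2) = 2 × 354 × tan(7.25°) = 90.1 km.

90.1 km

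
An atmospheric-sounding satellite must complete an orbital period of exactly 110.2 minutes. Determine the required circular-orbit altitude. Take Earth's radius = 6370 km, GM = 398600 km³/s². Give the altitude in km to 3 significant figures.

1240 km

T = 110.2 min = 6612.0 s.
From T = 2π√(a³/μ): a = (μ T²/4π²)^(1/3) = (398600 × 6612.0² / 4π²)^(1/3) = 7614 km.
Altitude h = a − R = 7614 − 6370 = 1244 km.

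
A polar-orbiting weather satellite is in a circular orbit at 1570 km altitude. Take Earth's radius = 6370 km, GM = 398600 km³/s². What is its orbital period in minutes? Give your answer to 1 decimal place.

Semi-major axis a = 6370 + 1570 = 7940 km. Period T = 2π√(a³/μ) = 2π√(7940³/398600) = 7041.1 s = 117.35 min.

117.4 min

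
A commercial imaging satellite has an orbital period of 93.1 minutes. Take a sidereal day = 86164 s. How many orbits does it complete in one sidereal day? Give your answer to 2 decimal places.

15.42

T = 93.1 min = 5586.0 s.
Orbits per sidereal day = 86164 / 5586.0 = 15.425.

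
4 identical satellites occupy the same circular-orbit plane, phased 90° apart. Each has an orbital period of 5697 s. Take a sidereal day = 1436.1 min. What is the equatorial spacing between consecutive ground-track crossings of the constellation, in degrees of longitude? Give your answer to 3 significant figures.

5.95°

Single-satellite node shift = (5697.0/86166) × 360° = 23.80°.
With 4 satellites evenly phased, successive equator crossings are 23.80/4 = 5.950° apart.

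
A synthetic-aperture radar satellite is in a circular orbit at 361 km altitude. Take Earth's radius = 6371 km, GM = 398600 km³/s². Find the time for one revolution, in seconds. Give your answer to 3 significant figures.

5500 seconds

Semi-major axis a = 6371 + 361 = 6732 km. Period T = 2π√(a³/μ) = 2π√(6732³/398600) = 5497.0 s = 91.62 min.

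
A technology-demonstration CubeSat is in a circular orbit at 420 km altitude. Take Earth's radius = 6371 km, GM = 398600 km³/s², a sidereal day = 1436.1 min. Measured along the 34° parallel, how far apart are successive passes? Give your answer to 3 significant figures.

Semi-major axis a = 6371 + 420 = 6791 km. Period T = 2π√(a³/μ) = 2π√(6791³/398600) = 5569.4 s = 92.82 min.
Node shift per orbit = (5569.4/86166) × 360° = 23.27°.
Equatorial spacing = 23.27 × 111.2 km/° = 2587 km.
At 34° latitude, spacing = 2587 × cos(34°) = 2145 km.

2150 km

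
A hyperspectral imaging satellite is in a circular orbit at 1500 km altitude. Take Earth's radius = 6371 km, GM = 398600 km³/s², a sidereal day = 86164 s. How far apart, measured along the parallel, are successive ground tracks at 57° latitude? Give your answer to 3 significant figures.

1760 km

Semi-major axis a = 6371 + 1500 = 7871 km. Period T = 2π√(a³/μ) = 2π√(7871³/398600) = 6949.5 s = 115.83 min.
Node shift per orbit = (6949.5/86164) × 360° = 29.04°.
Equatorial spacing = 29.04 × 111.2 km/° = 3229 km.
At 57° latitude, spacing = 3229 × cos(57°) = 1758 km.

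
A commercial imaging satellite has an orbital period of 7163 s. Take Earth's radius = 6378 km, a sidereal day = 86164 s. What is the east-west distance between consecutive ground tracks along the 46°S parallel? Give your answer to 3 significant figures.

2310 km

Node shift per orbit = (7163.0/86164) × 360° = 29.93°.
Equatorial spacing = 29.93 × 111.3 km/° = 3331 km.
At 46° latitude, spacing = 3331 × cos(46°) = 2314 km.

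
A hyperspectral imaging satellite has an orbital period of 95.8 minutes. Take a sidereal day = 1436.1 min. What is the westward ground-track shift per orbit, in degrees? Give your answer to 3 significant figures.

T = 95.8 min = 5748.0 s.
During one orbit Earth rotates (5748.0 / 86166) × 360° = 24.02°.

24.0°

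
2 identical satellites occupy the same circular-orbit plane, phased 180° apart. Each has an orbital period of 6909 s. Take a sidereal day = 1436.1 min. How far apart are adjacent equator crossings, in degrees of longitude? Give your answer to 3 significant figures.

14.4°

Single-satellite node shift = (6909.0/86166) × 360° = 28.87°.
With 2 satellites evenly phased, successive equator crossings are 28.87/2 = 14.433° apart.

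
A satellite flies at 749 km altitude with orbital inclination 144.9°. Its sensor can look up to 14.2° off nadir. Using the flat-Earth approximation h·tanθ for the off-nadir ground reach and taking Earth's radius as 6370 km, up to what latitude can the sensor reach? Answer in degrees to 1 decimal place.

Retrograde orbit: the ground track reaches ±(180° − i) = ±(180 − 144.9) = ±35.1°.
Sensor half-swath on the ground ≈ 749·tan(14.2°) = 190 km = 1.70° of latitude.
Maximum observable latitude ≈ 35.1 + 1.70 = 36.8°.

36.8°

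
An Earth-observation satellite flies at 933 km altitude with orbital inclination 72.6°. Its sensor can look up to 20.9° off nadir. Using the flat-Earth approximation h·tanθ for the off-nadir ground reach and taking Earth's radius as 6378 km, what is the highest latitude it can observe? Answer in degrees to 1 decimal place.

75.8°

For a prograde orbit the ground track reaches latitude ±i = ±72.6°.
Sensor half-swath on the ground ≈ 933·tan(20.9°) = 356 km = 3.20° of latitude.
Maximum observable latitude ≈ 72.6 + 3.20 = 75.8°.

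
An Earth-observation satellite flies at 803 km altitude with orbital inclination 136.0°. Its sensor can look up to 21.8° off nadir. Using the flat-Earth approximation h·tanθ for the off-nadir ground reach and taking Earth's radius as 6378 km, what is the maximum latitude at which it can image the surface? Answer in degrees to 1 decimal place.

46.9°

Retrograde orbit: the ground track reaches ±(180° − i) = ±(180 − 136.0) = ±44.0°.
Sensor half-swath on the ground ≈ 803·tan(21.8°) = 321 km = 2.89° of latitude.
Maximum observable latitude ≈ 44.0 + 2.89 = 46.9°.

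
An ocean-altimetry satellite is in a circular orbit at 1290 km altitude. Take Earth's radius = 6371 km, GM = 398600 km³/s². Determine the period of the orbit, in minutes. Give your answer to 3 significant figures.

Semi-major axis a = 6371 + 1290 = 7661 km. Period T = 2π√(a³/μ) = 2π√(7661³/398600) = 6673.3 s = 111.22 min.

111 min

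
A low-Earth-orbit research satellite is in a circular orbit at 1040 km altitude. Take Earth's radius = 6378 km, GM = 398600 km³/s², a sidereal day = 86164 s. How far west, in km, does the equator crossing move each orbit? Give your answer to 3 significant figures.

Semi-major axis a = 6378 + 1040 = 7418 km. Period T = 2π√(a³/μ) = 2π√(7418³/398600) = 6358.3 s = 105.97 min.
During one orbit Earth rotates (6358.3 / 86164) × 360° = 26.57°.
At the equator that is 26.57° × (2π·6378/360) km/° = 26.57 × 111.3 = 2957 km.

2960 km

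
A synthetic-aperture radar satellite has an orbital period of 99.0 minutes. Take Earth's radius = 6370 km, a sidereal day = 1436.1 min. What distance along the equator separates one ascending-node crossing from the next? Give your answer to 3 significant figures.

T = 99.0 min = 5940.0 s.
During one orbit Earth rotates (5940.0 / 86166) × 360° = 24.82°.
At the equator that is 24.82° × (2π·6370/360) km/° = 24.82 × 111.2 = 2759 km.

2760 km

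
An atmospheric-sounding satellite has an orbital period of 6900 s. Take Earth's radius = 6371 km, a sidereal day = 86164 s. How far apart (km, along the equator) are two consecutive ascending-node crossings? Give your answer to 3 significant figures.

During one orbit Earth rotates (6900.0 / 86164) × 360° = 28.83°.
At the equator that is 28.83° × (2π·6371/360) km/° = 28.83 × 111.2 = 3206 km.

3210 km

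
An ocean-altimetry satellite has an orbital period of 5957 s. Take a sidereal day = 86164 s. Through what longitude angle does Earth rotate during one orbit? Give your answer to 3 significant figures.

24.9°

During one orbit Earth rotates (5957.0 / 86164) × 360° = 24.89°.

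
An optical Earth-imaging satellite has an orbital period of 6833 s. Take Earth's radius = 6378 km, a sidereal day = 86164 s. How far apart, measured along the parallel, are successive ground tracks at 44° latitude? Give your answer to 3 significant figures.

2290 km

Node shift per orbit = (6833.0/86164) × 360° = 28.55°.
Equatorial spacing = 28.55 × 111.3 km/° = 3178 km.
At 44° latitude, spacing = 3178 × cos(44°) = 2286 km.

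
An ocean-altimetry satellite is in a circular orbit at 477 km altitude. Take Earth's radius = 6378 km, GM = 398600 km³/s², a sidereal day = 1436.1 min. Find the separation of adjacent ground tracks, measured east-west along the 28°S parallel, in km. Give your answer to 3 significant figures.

Semi-major axis a = 6378 + 477 = 6855 km. Period T = 2π√(a³/μ) = 2π√(6855³/398600) = 5648.4 s = 94.14 min.
Node shift per orbit = (5648.4/86166) × 360° = 23.60°.
Equatorial spacing = 23.60 × 111.3 km/° = 2627 km.
At 28° latitude, spacing = 2627 × cos(28°) = 2319 km.

2320 km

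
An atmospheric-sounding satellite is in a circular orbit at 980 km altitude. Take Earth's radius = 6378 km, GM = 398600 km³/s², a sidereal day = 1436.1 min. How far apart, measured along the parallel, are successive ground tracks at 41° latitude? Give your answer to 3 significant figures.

2200 km

Semi-major axis a = 6378 + 980 = 7358 km. Period T = 2π√(a³/μ) = 2π√(7358³/398600) = 6281.3 s = 104.69 min.
Node shift per orbit = (6281.3/86166) × 360° = 26.24°.
Equatorial spacing = 26.24 × 111.3 km/° = 2921 km.
At 41° latitude, spacing = 2921 × cos(41°) = 2205 km.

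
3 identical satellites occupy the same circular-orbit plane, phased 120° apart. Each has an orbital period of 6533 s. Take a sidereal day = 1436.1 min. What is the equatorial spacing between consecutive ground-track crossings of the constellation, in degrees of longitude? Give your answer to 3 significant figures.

Single-satellite node shift = (6533.0/86166) × 360° = 27.29°.
With 3 satellites evenly phased, successive equator crossings are 27.29/3 = 9.098° apart.

9.10°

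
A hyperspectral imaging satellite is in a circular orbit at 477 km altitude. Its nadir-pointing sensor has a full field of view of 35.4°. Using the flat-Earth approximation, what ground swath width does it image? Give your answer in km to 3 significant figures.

Half-angle = 35.4°/2 = 17.7°.
Swath width ≈ 2h·tan(θ/2) = 2 × 477 × tan(17.7°) = 304.5 km.

304 km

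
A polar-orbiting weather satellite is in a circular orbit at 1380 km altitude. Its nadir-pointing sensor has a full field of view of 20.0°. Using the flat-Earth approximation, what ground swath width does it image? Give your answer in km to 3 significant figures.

Half-angle = 20.0°/2 = 10°.
Swath width ≈ 2h·tan(θ/2) = 2 × 1380 × tan(10°) = 486.7 km.

487 km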